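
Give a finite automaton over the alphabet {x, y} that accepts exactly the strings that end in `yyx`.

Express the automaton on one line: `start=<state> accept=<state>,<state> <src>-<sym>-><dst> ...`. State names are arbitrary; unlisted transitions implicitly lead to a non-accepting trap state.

start=q0 accept=q3 q0-x->q0 q0-y->q1 q1-x->q0 q1-y->q2 q2-x->q3 q2-y->q2 q3-x->q0 q3-y->q1

Let each state record the length of the longest suffix of the input read so far that is also a prefix of `yyx`. q1 means the last symbol is `y`; q2 means the last 2 symbols are `yy`; q3 means the last 3 symbols are `yyx`. Accept only at q3, where the string currently ends in `yyx`.
4 states suffice.
        x   y  
>  q0   q0  q1 
   q1   q0  q2 
   q2   q3  q2 
 * q3   q0  q1 
(> = start, * = accepting)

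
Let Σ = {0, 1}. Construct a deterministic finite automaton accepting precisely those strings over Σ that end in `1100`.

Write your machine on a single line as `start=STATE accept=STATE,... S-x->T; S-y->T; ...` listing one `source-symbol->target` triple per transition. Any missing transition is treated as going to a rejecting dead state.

start=S0; accept=S4; S0-0->S0; S0-1->S1; S1-0->S0; S1-1->S2; S2-0->S3; S2-1->S2; S3-0->S4; S3-1->S1; S4-0->S0; S4-1->S1

Let each state record the length of the longest suffix of the input read so far that is also a prefix of `1100`. S1 means the last symbol is `1`; S2 means the last 2 symbols are `11`; S3 means the last 3 symbols are `110`; S4 means the last 4 symbols are `1100`. Accept only at S4, where the string currently ends in `1100`.
5 states suffice.
        0   1  
>  S0   S0  S1 
   S1   S0  S2 
   S2   S3  S2 
   S3   S4  S1 
 * S4   S0  S1 
(> = start, * = accepting)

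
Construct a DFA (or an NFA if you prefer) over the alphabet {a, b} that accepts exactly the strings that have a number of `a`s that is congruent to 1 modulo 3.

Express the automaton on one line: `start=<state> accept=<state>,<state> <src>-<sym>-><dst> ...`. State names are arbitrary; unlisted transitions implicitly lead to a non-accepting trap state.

start=q0 accept=q1 q0-a->q1 q0-b->q0 q1-a->q2 q1-b->q1 q2-a->q0 q2-b->q2

The only thing that matters is how many `a`s have appeared, reduced mod 3. Use one state per residue: q0 for 0, …, q2 for 2. Reading `a` moves to the next residue; anything else stays put. q1 is accepting.
With 3 states:
        a   b  
>  q0   q1  q0 
 * q1   q2  q1 
   q2   q0  q2 
(> = start, * = accepting)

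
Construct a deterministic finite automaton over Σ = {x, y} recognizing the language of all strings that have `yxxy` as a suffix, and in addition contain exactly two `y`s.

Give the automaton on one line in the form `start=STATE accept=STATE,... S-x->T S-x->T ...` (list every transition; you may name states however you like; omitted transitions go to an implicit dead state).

Run two small machines in parallel and take their product. One (5 states) tracks how much of the suffix `yxxy` has currently been matched; the other (4 states) tracks the count of `y`s, saturating at 3. Each combined state is a pair, one component from each; accept when both components accept. Equivalent product states are then merged.
6 states suffice.
       x  y 
>  A   A  B 
   B   C  D 
   C   E  D 
   D   D  D 
   E   D  F 
 * F   D  D 
(> = start, * = accepting)

start=A accept=F A-x->A A-y->B B-x->C B-y->D C-x->E C-y->D D-x->D D-y->D E-x->D E-y->F F-x->D F-y->D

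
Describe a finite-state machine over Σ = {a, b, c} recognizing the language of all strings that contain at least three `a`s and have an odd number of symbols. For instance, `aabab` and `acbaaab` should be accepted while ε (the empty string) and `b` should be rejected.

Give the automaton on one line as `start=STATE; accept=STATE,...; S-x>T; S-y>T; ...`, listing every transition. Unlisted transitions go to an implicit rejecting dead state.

start=s0; accept=s5; s0-a>s1; s0-b>s2; s0-c>s2; s1-a>s3; s1-b>s4; s1-c>s4; s2-a>s4; s2-b>s0; s2-c>s0; s3-a>s5; s3-b>s6; s3-c>s6; s4-a>s6; s4-b>s1; s4-c>s1; s5-a>s7; s5-b>s7; s5-c>s7; s6-a>s7; s6-b>s3; s6-c>s3; s7-a>s5; s7-b>s5; s7-c>s5

Handle the two conditions separately and then intersect. The first has 5 states tracking the count of `a`s, saturating at 4; the second has 2 states tracking the input length modulo 2. A product state is a pair (one from each), accepting exactly when both do. Minimizing collapses redundant product states.
An 8-state machine:
        a   b   c  
>  s0   s1  s2  s2 
   s1   s3  s4  s4 
   s2   s4  s0  s0 
   s3   s5  s6  s6 
   s4   s6  s1  s1 
 * s5   s7  s7  s7 
   s6   s7  s3  s3 
   s7   s5  s5  s5 
(> = start, * = accepting)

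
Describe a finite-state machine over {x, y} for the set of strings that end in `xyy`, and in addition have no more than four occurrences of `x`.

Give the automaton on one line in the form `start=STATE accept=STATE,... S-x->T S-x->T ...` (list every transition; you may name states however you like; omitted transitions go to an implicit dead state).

start=q0 accept=q6,q9,q13,q16 q0-x->q1 q0-y->q0 q1-x->q2 q1-y->q3 q2-x->q4 q2-y->q5 q3-x->q2 q3-y->q6 q4-x->q7 q4-y->q8 q5-x->q4 q5-y->q9 q6-x->q2 q6-y->q10 q7-x->q11 q7-y->q12 q8-x->q7 q8-y->q13 q9-x->q4 q9-y->q14 q10-x->q2 q10-y->q10 q11-x->q11 q11-y->q15 q12-x->q11 q12-y->q16 q13-x->q7 q13-y->q17 q14-x->q4 q14-y->q14 q15-x->q11 q15-y->q18 q16-x->q11 q16-y->q19 q17-x->q7 q17-y->q17 q18-x->q11 q18-y->q20 q19-x->q11 q19-y->q19 q20-x->q11 q20-y->q20

Run two small machines in parallel and take their product. One (4 states) tracks how much of the suffix `xyy` has currently been matched; the other (6 states) tracks the count of `x`s, saturating at 5. Each combined state is a pair, one component from each; accept when both components accept.
With 21 states:
          x    y  
>  q0     q1   q0 
   q1     q2   q3 
   q2     q4   q5 
   q3     q2   q6 
   q4     q7   q8 
   q5     q4   q9 
 * q6     q2  q10 
   q7    q11  q12 
   q8     q7  q13 
 * q9     q4  q14 
   q10    q2  q10 
   q11   q11  q15 
   q12   q11  q16 
 * q13    q7  q17 
   q14    q4  q14 
   q15   q11  q18 
 * q16   q11  q19 
   q17    q7  q17 
   q18   q11  q20 
   q19   q11  q19 
   q20   q11  q20 
(> = start, * = accepting)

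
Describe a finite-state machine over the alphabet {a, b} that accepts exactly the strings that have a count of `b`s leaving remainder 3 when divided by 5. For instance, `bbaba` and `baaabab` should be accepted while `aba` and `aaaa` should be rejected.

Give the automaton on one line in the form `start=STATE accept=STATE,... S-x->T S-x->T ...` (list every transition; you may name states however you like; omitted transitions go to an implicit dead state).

The only thing that matters is how many `b`s have appeared, reduced mod 5. Use one state per residue: s0 for 0, …, s4 for 4. Reading `b` moves to the next residue; anything else stays put. s3 is accepting.
        a   b  
>  s0   s0  s1 
   s1   s1  s2 
   s2   s2  s3 
 * s3   s3  s4 
   s4   s4  s0 
(> = start, * = accepting)

start=s0 accept=s3 s0-a->s0 s0-b->s1 s1-a->s1 s1-b->s2 s2-a->s2 s2-b->s3 s3-a->s3 s3-b->s4 s4-a->s4 s4-b->s0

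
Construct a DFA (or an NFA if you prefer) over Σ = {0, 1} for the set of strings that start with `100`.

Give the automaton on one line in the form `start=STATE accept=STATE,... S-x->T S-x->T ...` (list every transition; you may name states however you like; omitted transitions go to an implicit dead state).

start=A accept=D A-0->E A-1->B B-0->C B-1->E C-0->D C-1->E D-0->D D-1->D E-0->E E-1->E

Check the first 3 symbols one by one: A through C record how many have matched `100` so far; any wrong symbol goes to the dead state E. After all 3 match we enter the accepting sink D.
5 states suffice.
       0  1 
>  A   E  B 
   B   C  E 
   C   D  E 
 * D   D  D 
   E   E  E 
(> = start, * = accepting)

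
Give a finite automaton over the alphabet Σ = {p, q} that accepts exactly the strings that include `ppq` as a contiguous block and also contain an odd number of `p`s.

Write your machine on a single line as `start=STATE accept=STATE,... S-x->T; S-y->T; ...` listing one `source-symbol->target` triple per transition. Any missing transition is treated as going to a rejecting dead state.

Build one automaton per condition and run them in lockstep. The first has 4 states tracking whether and how much of `ppq` has been seen; the second has 2 states tracking the count of `p`s modulo 2. A product state is a pair (one from each), accepting exactly when both do.
        p   q  
>  S0   S1  S0 
   S1   S2  S3 
   S2   S4  S5 
   S3   S6  S3 
   S4   S2  S7 
   S5   S7  S5 
   S6   S4  S0 
 * S7   S5  S7 
(> = start, * = accepting)

start=S0; accept=S7; S0-p->S1; S0-q->S0; S1-p->S2; S1-q->S3; S2-p->S4; S2-q->S5; S3-p->S6; S3-q->S3; S4-p->S2; S4-q->S7; S5-p->S7; S5-q->S5; S6-p->S4; S6-q->S0; S7-p->S5; S7-q->S7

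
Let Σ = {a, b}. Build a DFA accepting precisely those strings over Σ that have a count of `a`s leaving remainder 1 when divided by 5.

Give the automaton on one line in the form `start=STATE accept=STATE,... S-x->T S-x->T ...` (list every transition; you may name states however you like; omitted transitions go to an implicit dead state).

Keep the running count of `a`s modulo 5: each `a` advances along the cycle S0 → S1 → S2 → S3 → S4 → S0 while other symbols loop. Accept at S1.
With 5 states:
        a   b  
>  S0   S1  S0 
 * S1   S2  S1 
   S2   S3  S2 
   S3   S4  S3 
   S4   S0  S4 
(> = start, * = accepting)

start=S0 accept=S1 S0-a->S1 S0-b->S0 S1-a->S2 S1-b->S1 S2-a->S3 S2-b->S2 S3-a->S4 S3-b->S3 S4-a->S0 S4-b->S4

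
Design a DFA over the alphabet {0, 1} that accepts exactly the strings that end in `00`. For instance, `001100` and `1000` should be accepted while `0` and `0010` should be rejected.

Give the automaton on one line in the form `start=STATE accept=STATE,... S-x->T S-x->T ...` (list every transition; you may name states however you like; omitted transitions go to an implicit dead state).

Let each state record the length of the longest suffix of the input read so far that is also a prefix of `00`. s1 means the last symbol is `0`; s2 means the last 2 symbols are `00`. Accept only at s2, where the string currently ends in `00`.
A 3-state machine:
        0   1  
>  s0   s1  s0 
   s1   s2  s0 
 * s2   s2  s0 
(> = start, * = accepting)

start=s0 accept=s2 s0-0->s1 s0-1->s0 s1-0->s2 s1-1->s0 s2-0->s2 s2-1->s0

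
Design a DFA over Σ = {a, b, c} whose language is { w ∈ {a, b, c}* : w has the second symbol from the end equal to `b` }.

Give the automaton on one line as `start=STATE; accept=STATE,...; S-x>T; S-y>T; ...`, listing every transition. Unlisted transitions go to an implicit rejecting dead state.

start=S0; accept=S7,S8,S9; S0-a>S1; S0-b>S2; S0-c>S3; S1-a>S4; S1-b>S5; S1-c>S6; S2-a>S7; S2-b>S8; S2-c>S9; S3-a>S10; S3-b>S11; S3-c>S12; S4-a>S4; S4-b>S5; S4-c>S6; S5-a>S7; S5-b>S8; S5-c>S9; S6-a>S10; S6-b>S11; S6-c>S12; S7-a>S4; S7-b>S5; S7-c>S6; S8-a>S7; S8-b>S8; S8-c>S9; S9-a>S10; S9-b>S11; S9-c>S12; S10-a>S4; S10-b>S5; S10-c>S6; S11-a>S7; S11-b>S8; S11-c>S9; S12-a>S10; S12-b>S11; S12-c>S12

Because acceptance depends on a position counted from the end, the machine has to buffer the most recent 2 symbols. Make each state the string of the last up-to-2 symbols read; on input `x` shift the window left and append `x`. Accept when the buffered window has length 2 and begins with `b`.
With 13 states:
          a    b    c  
>  S0     S1   S2   S3 
   S1     S4   S5   S6 
   S2     S7   S8   S9 
   S3    S10  S11  S12 
   S4     S4   S5   S6 
   S5     S7   S8   S9 
   S6    S10  S11  S12 
 * S7     S4   S5   S6 
 * S8     S7   S8   S9 
 * S9    S10  S11  S12 
   S10    S4   S5   S6 
   S11    S7   S8   S9 
   S12   S10  S11  S12 
(> = start, * = accepting)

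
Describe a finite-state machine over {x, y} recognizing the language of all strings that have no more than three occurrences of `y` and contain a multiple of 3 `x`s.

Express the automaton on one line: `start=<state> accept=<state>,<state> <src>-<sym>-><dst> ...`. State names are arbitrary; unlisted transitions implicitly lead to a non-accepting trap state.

Handle the two conditions separately and then intersect. One (5 states) tracks the count of `y`s, saturating at 4; the other (3 states) tracks the count of `x`s modulo 3. Each combined state is a pair, one component from each; accept when both components accept. Minimizing collapses redundant product states.
A 13-state machine:
          x    y  
>* q0     q1   q2 
   q1     q3   q4 
 * q2     q4   q5 
   q3     q0   q6 
   q4     q6   q7 
 * q5     q7   q8 
   q6     q2   q9 
   q7     q9  q10 
 * q8    q10  q11 
   q9     q5  q12 
   q10   q12  q11 
   q11   q11  q11 
   q12    q8  q11 
(> = start, * = accepting)

start=q0 accept=q0,q2,q5,q8 q0-x->q1 q0-y->q2 q1-x->q3 q1-y->q4 q2-x->q4 q2-y->q5 q3-x->q0 q3-y->q6 q4-x->q6 q4-y->q7 q5-x->q7 q5-y->q8 q6-x->q2 q6-y->q9 q7-x->q9 q7-y->q10 q8-x->q10 q8-y->q11 q9-x->q5 q9-y->q12 q10-x->q12 q10-y->q11 q11-x->q11 q11-y->q11 q12-x->q8 q12-y->q11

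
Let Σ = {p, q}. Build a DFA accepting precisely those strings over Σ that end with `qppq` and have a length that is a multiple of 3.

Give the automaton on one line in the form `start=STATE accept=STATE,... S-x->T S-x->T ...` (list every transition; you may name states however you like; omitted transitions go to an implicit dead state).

start=A accept=O A-p->B A-q->C B-p->D B-q->E C-p->F C-q->E D-p->A D-q->G E-p->H E-q->G F-p->I F-q->G G-p->J G-q->C H-p->K H-q->C I-p->B I-q->L J-p->M J-q->E K-p->D K-q->N L-p->F L-q->E M-p->A M-q->O N-p->H N-q->G O-p->J O-q->C

Handle the two conditions separately and then intersect. The first has 5 states tracking how much of the suffix `qppq` has currently been matched; the second has 3 states tracking the input length modulo 3. A product state is a pair (one from each), accepting exactly when both do.
15 states suffice.
       p  q 
>  A   B  C 
   B   D  E 
   C   F  E 
   D   A  G 
   E   H  G 
   F   I  G 
   G   J  C 
   H   K  C 
   I   B  L 
   J   M  E 
   K   D  N 
   L   F  E 
   M   A  O 
   N   H  G 
 * O   J  C 
(> = start, * = accepting)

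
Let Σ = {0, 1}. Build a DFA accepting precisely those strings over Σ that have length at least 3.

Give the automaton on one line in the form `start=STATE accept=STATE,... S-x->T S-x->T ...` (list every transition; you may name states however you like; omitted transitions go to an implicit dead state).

We only need to distinguish lengths 0, 1, …, 3, and '>3'. Chain q0 → q1 → q2 → q3 → q4 on every symbol, with q4 looping. Accepting states: {q3, q4}.
With 5 states:
        0   1  
>  q0   q1  q1 
   q1   q2  q2 
   q2   q3  q3 
 * q3   q4  q4 
 * q4   q4  q4 
(> = start, * = accepting)

start=q0 accept=q3,q4 q0-0->q1 q0-1->q1 q1-0->q2 q1-1->q2 q2-0->q3 q2-1->q3 q3-0->q4 q3-1->q4 q4-0->q4 q4-1->q4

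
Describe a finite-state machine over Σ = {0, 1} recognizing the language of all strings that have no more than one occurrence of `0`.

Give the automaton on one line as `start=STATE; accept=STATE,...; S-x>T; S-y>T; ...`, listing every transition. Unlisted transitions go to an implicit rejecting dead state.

start=q0; accept=q0,q1; q0-0>q1; q0-1>q0; q1-0>q2; q1-1>q1; q2-0>q2; q2-1>q2

Count `0`s, saturating at 2: state q0 means no `0` yet, q1 means one `0` seen, q2 means more than one. Each `0` increments (capped at q2); other symbols loop. Accept from {q0, q1}.
        0   1  
>* q0   q1  q0 
 * q1   q2  q1 
   q2   q2  q2 
(> = start, * = accepting)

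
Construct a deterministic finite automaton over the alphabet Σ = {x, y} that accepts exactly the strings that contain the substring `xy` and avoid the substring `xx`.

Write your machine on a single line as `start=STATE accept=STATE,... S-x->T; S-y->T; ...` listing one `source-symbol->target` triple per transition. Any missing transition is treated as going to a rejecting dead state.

Handle the two conditions separately and then intersect. One (3 states) tracks whether and how much of `xy` has been seen; the other (3 states) tracks partial matches of the forbidden pattern `xx`. Each combined state is a pair, one component from each; accept when both components accept.
       x  y 
>  A   B  A 
   B   C  D 
   C   C  E 
 * D   F  D 
   E   E  E 
 * F   E  D 
(> = start, * = accepting)

start=A; accept=D,F; A-x->B; A-y->A; B-x->C; B-y->D; C-x->C; C-y->E; D-x->F; D-y->D; E-x->E; E-y->E; F-x->E; F-y->D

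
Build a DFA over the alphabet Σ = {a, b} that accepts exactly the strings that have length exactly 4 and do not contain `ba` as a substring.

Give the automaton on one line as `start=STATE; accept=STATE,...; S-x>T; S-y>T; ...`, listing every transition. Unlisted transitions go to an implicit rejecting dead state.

start=s0; accept=s8; s0-a>s1; s0-b>s2; s1-a>s3; s1-b>s4; s2-a>s5; s2-b>s4; s3-a>s6; s3-b>s7; s4-a>s5; s4-b>s7; s5-a>s5; s5-b>s5; s6-a>s8; s6-b>s8; s7-a>s5; s7-b>s8; s8-a>s5; s8-b>s5

Run two small machines in parallel and take their product. The first has 6 states tracking the input length, saturating at 5; the second has 3 states tracking partial matches of the forbidden pattern `ba`. A product state is a pair (one from each), accepting exactly when both do. Equivalent product states are then merged.
With 9 states:
        a   b  
>  s0   s1  s2 
   s1   s3  s4 
   s2   s5  s4 
   s3   s6  s7 
   s4   s5  s7 
   s5   s5  s5 
   s6   s8  s8 
   s7   s5  s8 
 * s8   s5  s5 
(> = start, * = accepting)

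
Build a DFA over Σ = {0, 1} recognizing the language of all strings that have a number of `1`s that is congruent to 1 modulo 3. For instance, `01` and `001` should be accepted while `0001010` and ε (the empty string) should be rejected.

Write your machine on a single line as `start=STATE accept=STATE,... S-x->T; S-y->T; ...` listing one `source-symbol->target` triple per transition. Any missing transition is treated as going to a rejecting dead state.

start=S0; accept=S1; S0-0->S0; S0-1->S1; S1-0->S1; S1-1->S2; S2-0->S2; S2-1->S0

The only thing that matters is how many `1`s have appeared, reduced mod 3. Use one state per residue: S0 for 0, …, S2 for 2. Reading `1` moves to the next residue; anything else stays put. S1 is accepting.
3 states suffice.
        0   1  
>  S0   S0  S1 
 * S1   S1  S2 
   S2   S2  S0 
(> = start, * = accepting)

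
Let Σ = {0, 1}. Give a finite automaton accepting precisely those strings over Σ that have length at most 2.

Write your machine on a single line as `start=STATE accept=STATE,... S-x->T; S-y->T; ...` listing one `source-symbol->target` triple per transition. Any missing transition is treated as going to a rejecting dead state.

We only need to distinguish lengths 0, 1, …, 2, and '>2'. Chain s0 → s1 → s2 → s3 on every symbol, with s3 looping. Accepting states: {s0, s1, s2}.
With 4 states:
        0   1  
>* s0   s1  s1 
 * s1   s2  s2 
 * s2   s3  s3 
   s3   s3  s3 
(> = start, * = accepting)

start=s0; accept=s0,s1,s2; s0-0->s1; s0-1->s1; s1-0->s2; s1-1->s2; s2-0->s3; s2-1->s3; s3-0->s3; s3-1->s3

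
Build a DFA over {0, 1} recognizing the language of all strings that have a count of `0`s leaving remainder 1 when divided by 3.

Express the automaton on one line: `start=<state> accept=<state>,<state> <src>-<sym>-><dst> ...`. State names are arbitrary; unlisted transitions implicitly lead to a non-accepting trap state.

Keep the running count of `0`s modulo 3: each `0` advances along the cycle s0 → s1 → s2 → s0 while other symbols loop. Accept at s1.
A 3-state machine:
        0   1  
>  s0   s1  s0 
 * s1   s2  s1 
   s2   s0  s2 
(> = start, * = accepting)

start=s0 accept=s1 s0-0->s1 s0-1->s0 s1-0->s2 s1-1->s1 s2-0->s0 s2-1->s2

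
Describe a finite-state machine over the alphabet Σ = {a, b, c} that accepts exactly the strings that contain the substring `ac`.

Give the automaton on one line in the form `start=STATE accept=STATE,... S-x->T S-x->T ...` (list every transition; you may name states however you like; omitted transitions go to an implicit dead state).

start=s0 accept=s2 s0-a->s1 s0-b->s0 s0-c->s0 s1-a->s1 s1-b->s0 s1-c->s2 s2-a->s2 s2-b->s2 s2-c->s2

Track how much of `ac` has been matched so far: state s0 is no progress, s2 is the absorbing accept state reached once `ac` has occurred. Intermediate states record partial matches; on a mismatch, fall back to the longest reusable overlap.
A 3-state machine:
        a   b   c  
>  s0   s1  s0  s0 
   s1   s1  s0  s2 
 * s2   s2  s2  s2 
(> = start, * = accepting)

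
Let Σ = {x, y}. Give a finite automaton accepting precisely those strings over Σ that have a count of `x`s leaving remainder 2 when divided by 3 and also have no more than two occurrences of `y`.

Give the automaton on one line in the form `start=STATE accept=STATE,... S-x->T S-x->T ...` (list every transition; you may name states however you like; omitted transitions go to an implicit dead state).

start=q0 accept=q3,q6,q9 q0-x->q1 q0-y->q2 q1-x->q3 q1-y->q4 q2-x->q4 q2-y->q5 q3-x->q0 q3-y->q6 q4-x->q6 q4-y->q7 q5-x->q7 q5-y->q8 q6-x->q2 q6-y->q9 q7-x->q9 q7-y->q10 q8-x->q10 q8-y->q8 q9-x->q5 q9-y->q11 q10-x->q11 q10-y->q10 q11-x->q8 q11-y->q11

Run two small machines in parallel and take their product. One (3 states) tracks the count of `x`s modulo 3; the other (4 states) tracks the count of `y`s, saturating at 3. Each combined state is a pair, one component from each; accept when both components accept.
A 12-state machine:
          x    y  
>  q0     q1   q2 
   q1     q3   q4 
   q2     q4   q5 
 * q3     q0   q6 
   q4     q6   q7 
   q5     q7   q8 
 * q6     q2   q9 
   q7     q9  q10 
   q8    q10   q8 
 * q9     q5  q11 
   q10   q11  q10 
   q11    q8  q11 
(> = start, * = accepting)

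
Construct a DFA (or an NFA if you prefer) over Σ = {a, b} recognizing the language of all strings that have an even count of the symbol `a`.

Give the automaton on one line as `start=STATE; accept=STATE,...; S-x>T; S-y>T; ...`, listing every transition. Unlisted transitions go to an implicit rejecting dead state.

The only thing that matters is how many `a`s have appeared, reduced mod 2. Use one state per residue: S0 for 0, …, S1 for 1. Reading `a` moves to the next residue; anything else stays put. S0 is accepting.
With 2 states:
        a   b  
>* S0   S1  S0 
   S1   S0  S1 
(> = start, * = accepting)

start=S0; accept=S0; S0-a>S1; S0-b>S0; S1-a>S0; S1-b>S1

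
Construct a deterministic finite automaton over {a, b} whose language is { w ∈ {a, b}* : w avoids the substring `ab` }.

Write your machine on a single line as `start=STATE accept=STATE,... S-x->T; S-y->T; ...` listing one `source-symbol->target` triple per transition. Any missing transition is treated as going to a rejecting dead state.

This is the complement of 'contains `ab`'. Use the same substring-matching states — q0 through q2 holding how much of `ab` has just been matched — but flip the accepting set: everything except the trap q2 accepts.
A 3-state machine:
        a   b  
>* q0   q1  q0 
 * q1   q1  q2 
   q2   q2  q2 
(> = start, * = accepting)

start=q0; accept=q0,q1; q0-a->q1; q0-b->q0; q1-a->q1; q1-b->q2; q2-a->q2; q2-b->q2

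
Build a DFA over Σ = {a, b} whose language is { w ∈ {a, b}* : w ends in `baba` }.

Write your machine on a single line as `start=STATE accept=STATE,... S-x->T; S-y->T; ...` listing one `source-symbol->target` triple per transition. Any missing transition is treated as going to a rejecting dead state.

Remember how much of `baba` the current input suffix matches. State S0 means no match yet; S1 means the last symbol is `b`; S2 means the last 2 symbols are `ba`; S3 means the last 3 symbols are `bab`; S4 means the last 4 symbols are `baba`. Only S4 accepts. On a mismatch, fall back to the longest proper suffix that is still a prefix of `baba`.
        a   b  
>  S0   S0  S1 
   S1   S2  S1 
   S2   S0  S3 
   S3   S4  S1 
 * S4   S0  S3 
(> = start, * = accepting)

start=S0; accept=S4; S0-a->S0; S0-b->S1; S1-a->S2; S1-b->S1; S2-a->S0; S2-b->S3; S3-a->S4; S3-b->S1; S4-a->S0; S4-b->S3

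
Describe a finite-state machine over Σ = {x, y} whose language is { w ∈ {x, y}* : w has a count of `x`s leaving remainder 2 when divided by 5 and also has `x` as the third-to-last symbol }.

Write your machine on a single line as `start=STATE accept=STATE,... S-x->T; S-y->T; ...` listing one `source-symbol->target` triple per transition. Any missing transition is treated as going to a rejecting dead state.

start=S0; accept=S5,S6,S9,S15; S0-x->S1; S0-y->S0; S1-x->S2; S1-y->S3; S2-x->S4; S2-y->S5; S3-x->S6; S3-y->S7; S4-x->S8; S4-y->S4; S5-x->S4; S5-y->S9; S6-x->S4; S6-y->S10; S7-x->S11; S7-y->S7; S8-x->S12; S8-y->S8; S9-x->S4; S9-y->S13; S10-x->S4; S10-y->S9; S11-x->S4; S11-y->S10; S12-x->S14; S12-y->S0; S13-x->S4; S13-y->S13; S14-x->S15; S14-y->S3; S15-x->S4; S15-y->S5

Build one automaton per condition and run them in lockstep. One (5 states) tracks the count of `x`s modulo 5; the other (15 states) tracks the last 3 symbols read. Each combined state is a pair, one component from each; accept when both components accept. Equivalent product states are then merged.
A 16-state machine:
          x    y  
>  S0     S1   S0 
   S1     S2   S3 
   S2     S4   S5 
   S3     S6   S7 
   S4     S8   S4 
 * S5     S4   S9 
 * S6     S4  S10 
   S7    S11   S7 
   S8    S12   S8 
 * S9     S4  S13 
   S10    S4   S9 
   S11    S4  S10 
   S12   S14   S0 
   S13    S4  S13 
   S14   S15   S3 
 * S15    S4   S5 
(> = start, * = accepting)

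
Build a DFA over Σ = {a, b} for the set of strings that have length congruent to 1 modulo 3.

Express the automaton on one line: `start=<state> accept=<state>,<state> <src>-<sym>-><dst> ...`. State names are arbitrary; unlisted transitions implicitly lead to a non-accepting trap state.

start=q0 accept=q1 q0-a->q1 q0-b->q1 q1-a->q2 q1-b->q2 q2-a->q0 q2-b->q0

Count input length modulo 3: every symbol advances one step around the cycle q0 → q1 → q2 → q0. Accept at q1.
A 3-state machine:
        a   b  
>  q0   q1  q1 
 * q1   q2  q2 
   q2   q0  q0 
(> = start, * = accepting)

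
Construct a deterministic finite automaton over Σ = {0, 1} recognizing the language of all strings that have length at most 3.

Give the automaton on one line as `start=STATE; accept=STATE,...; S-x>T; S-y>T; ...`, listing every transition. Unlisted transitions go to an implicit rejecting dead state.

Count input length up to 4: every symbol moves from q0 toward q4, which means 'more than 3' and absorbs. Accept from {q0, q1, q2, q3}.
A 5-state machine:
        0   1  
>* q0   q1  q1 
 * q1   q2  q2 
 * q2   q3  q3 
 * q3   q4  q4 
   q4   q4  q4 
(> = start, * = accepting)

start=q0; accept=q0,q1,q2,q3; q0-0>q1; q0-1>q1; q1-0>q2; q1-1>q2; q2-0>q3; q2-1>q3; q3-0>q4; q3-1>q4; q4-0>q4; q4-1>q4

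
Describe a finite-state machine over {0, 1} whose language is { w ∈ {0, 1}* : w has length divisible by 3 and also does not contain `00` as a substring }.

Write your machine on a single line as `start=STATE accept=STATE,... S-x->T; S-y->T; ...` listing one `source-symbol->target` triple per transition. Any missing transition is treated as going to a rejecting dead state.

Build one automaton per condition and run them in lockstep. One (3 states) tracks the input length modulo 3; the other (3 states) tracks partial matches of the forbidden pattern `00`. Each combined state is a pair, one component from each; accept when both components accept.
A 9-state machine:
        0   1  
>* q0   q1  q2 
   q1   q3  q4 
   q2   q5  q4 
   q3   q6  q6 
   q4   q7  q0 
   q5   q6  q0 
   q6   q8  q8 
 * q7   q8  q2 
   q8   q3  q3 
(> = start, * = accepting)

start=q0; accept=q0,q7; q0-0->q1; q0-1->q2; q1-0->q3; q1-1->q4; q2-0->q5; q2-1->q4; q3-0->q6; q3-1->q6; q4-0->q7; q4-1->q0; q5-0->q6; q5-1->q0; q6-0->q8; q6-1->q8; q7-0->q8; q7-1->q2; q8-0->q3; q8-1->q3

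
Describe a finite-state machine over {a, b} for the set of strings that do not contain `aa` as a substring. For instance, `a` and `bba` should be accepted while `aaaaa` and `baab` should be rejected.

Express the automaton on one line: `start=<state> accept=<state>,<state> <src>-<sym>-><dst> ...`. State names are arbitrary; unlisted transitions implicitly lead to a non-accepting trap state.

Track partial matches of the forbidden pattern `aa`. State q2 is a dead state reached once `aa` has occurred; every other state accepts. q0 means no part of `aa` is currently matched.
        a   b  
>* q0   q1  q0 
 * q1   q2  q0 
   q2   q2  q2 
(> = start, * = accepting)

start=q0 accept=q0,q1 q0-a->q1 q0-b->q0 q1-a->q2 q1-b->q0 q2-a->q2 q2-b->q2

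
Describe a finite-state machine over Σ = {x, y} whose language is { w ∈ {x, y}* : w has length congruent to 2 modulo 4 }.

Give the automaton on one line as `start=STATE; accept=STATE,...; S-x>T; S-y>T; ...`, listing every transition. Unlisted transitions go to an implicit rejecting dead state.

Only the length mod 4 matters, so use a 4-cycle: from any state, every input symbol moves to the next state, wrapping D back to A. Mark C accepting.
4 states suffice.
       x  y 
>  A   B  B 
   B   C  C 
 * C   D  D 
   D   A  A 
(> = start, * = accepting)

start=A; accept=C; A-x>B; A-y>B; B-x>C; B-y>C; C-x>D; C-y>D; D-x>A; D-y>A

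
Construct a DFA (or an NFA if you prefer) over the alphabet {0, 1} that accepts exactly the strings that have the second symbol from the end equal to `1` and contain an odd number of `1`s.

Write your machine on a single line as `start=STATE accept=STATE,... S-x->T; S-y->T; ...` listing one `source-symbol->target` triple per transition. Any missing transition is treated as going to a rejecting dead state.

start=q0; accept=q2,q5; q0-0->q0; q0-1->q1; q1-0->q2; q1-1->q3; q2-0->q4; q2-1->q3; q3-0->q0; q3-1->q5; q4-0->q4; q4-1->q3; q5-0->q2; q5-1->q3

Build one automaton per condition and run them in lockstep. The first has 7 states tracking the last 2 symbols read; the second has 2 states tracking the count of `1`s modulo 2. A product state is a pair (one from each), accepting exactly when both do. Minimizing collapses redundant product states.
6 states suffice.
        0   1  
>  q0   q0  q1 
   q1   q2  q3 
 * q2   q4  q3 
   q3   q0  q5 
   q4   q4  q3 
 * q5   q2  q3 
(> = start, * = accepting)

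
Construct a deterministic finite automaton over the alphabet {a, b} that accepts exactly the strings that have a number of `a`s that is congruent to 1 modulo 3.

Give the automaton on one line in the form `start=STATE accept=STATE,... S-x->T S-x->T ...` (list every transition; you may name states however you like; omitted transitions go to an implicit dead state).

The only thing that matters is how many `a`s have appeared, reduced mod 3. Use one state per residue: S0 for 0, …, S2 for 2. Reading `a` moves to the next residue; anything else stays put. S1 is accepting.
        a   b  
>  S0   S1  S0 
 * S1   S2  S1 
   S2   S0  S2 
(> = start, * = accepting)

start=S0 accept=S1 S0-a->S1 S0-b->S0 S1-a->S2 S1-b->S1 S2-a->S0 S2-b->S2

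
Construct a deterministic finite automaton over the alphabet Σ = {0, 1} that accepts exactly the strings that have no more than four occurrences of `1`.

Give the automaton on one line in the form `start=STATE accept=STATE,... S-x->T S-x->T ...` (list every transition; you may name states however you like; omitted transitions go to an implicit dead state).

Count `1`s, saturating at 5: states A through E mean 0 through 4 `1`s seen; F means more than 4. Each `1` increments (capped at F); other symbols loop. Accept from {A, B, C, D, E}.
A 6-state machine:
       0  1 
>* A   A  B 
 * B   B  C 
 * C   C  D 
 * D   D  E 
 * E   E  F 
   F   F  F 
(> = start, * = accepting)

start=A accept=A,B,C,D,E A-0->A A-1->B B-0->B B-1->C C-0->C C-1->D D-0->D D-1->E E-0->E E-1->F F-0->F F-1->F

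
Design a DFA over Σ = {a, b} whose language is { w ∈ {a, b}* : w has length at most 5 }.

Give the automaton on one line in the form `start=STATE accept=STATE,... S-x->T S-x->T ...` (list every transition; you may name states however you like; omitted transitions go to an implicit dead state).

We only need to distinguish lengths 0, 1, …, 5, and '>5'. Chain q0 → q1 → q2 → q3 → q4 → q5 → q6 on every symbol, with q6 looping. Accepting states: {q0, q1, q2, q3, q4, q5}.
A 7-state machine:
        a   b  
>* q0   q1  q1 
 * q1   q2  q2 
 * q2   q3  q3 
 * q3   q4  q4 
 * q4   q5  q5 
 * q5   q6  q6 
   q6   q6  q6 
(> = start, * = accepting)

start=q0 accept=q0,q1,q2,q3,q4,q5 q0-a->q1 q0-b->q1 q1-a->q2 q1-b->q2 q2-a->q3 q2-b->q3 q3-a->q4 q3-b->q4 q4-a->q5 q4-b->q5 q5-a->q6 q5-b->q6 q6-a->q6 q6-b->q6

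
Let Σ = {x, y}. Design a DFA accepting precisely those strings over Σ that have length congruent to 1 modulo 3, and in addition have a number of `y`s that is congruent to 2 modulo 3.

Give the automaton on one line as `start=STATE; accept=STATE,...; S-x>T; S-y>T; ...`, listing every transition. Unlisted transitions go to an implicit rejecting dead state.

start=q0; accept=q8; q0-x>q1; q0-y>q2; q1-x>q3; q1-y>q4; q2-x>q4; q2-y>q5; q3-x>q0; q3-y>q6; q4-x>q6; q4-y>q7; q5-x>q7; q5-y>q0; q6-x>q2; q6-y>q8; q7-x>q8; q7-y>q1; q8-x>q5; q8-y>q3

Build one automaton per condition and run them in lockstep. The first has 3 states tracking the input length modulo 3; the second has 3 states tracking the count of `y`s modulo 3. A product state is a pair (one from each), accepting exactly when both do.
9 states suffice.
        x   y  
>  q0   q1  q2 
   q1   q3  q4 
   q2   q4  q5 
   q3   q0  q6 
   q4   q6  q7 
   q5   q7  q0 
   q6   q2  q8 
   q7   q8  q1 
 * q8   q5  q3 
(> = start, * = accepting)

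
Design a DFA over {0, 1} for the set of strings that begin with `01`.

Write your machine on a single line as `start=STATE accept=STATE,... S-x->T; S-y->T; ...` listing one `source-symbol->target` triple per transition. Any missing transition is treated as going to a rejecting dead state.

Check the first 2 symbols one by one: q0 through q1 record how many have matched `01` so far; any wrong symbol goes to the dead state q3. After all 2 match we enter the accepting sink q2.
With 4 states:
        0   1  
>  q0   q1  q3 
   q1   q3  q2 
 * q2   q2  q2 
   q3   q3  q3 
(> = start, * = accepting)

start=q0; accept=q2; q0-0->q1; q0-1->q3; q1-0->q3; q1-1->q2; q2-0->q2; q2-1->q2; q3-0->q3; q3-1->q3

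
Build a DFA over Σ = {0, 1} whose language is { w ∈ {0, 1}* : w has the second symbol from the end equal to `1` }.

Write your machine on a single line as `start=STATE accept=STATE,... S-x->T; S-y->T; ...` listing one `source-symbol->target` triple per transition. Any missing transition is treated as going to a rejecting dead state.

start=q0; accept=q5,q6; q0-0->q1; q0-1->q2; q1-0->q3; q1-1->q4; q2-0->q5; q2-1->q6; q3-0->q3; q3-1->q4; q4-0->q5; q4-1->q6; q5-0->q3; q5-1->q4; q6-0->q5; q6-1->q6

A DFA must remember the last 2 symbols (since which symbol is second-to-last isn't known until the input ends). Use one state per possible window of the last ≤2 symbols; accept from those whose window starts with `1`.
7 states suffice.
        0   1  
>  q0   q1  q2 
   q1   q3  q4 
   q2   q5  q6 
   q3   q3  q4 
   q4   q5  q6 
 * q5   q3  q4 
 * q6   q5  q6 
(> = start, * = accepting)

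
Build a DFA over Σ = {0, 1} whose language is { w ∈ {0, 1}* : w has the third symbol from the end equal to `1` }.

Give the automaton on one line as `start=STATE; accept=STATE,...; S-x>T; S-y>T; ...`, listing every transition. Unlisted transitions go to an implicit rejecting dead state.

Because acceptance depends on a position counted from the end, the machine has to buffer the most recent 3 symbols. Make each state the string of the last up-to-3 symbols read; on input `x` shift the window left and append `x`. Accept when the buffered window has length 3 and begins with `1`.
          0    1  
>  s0     s1   s2 
   s1     s3   s4 
   s2     s5   s6 
   s3     s7   s8 
   s4     s9  s10 
   s5    s11  s12 
   s6    s13  s14 
   s7     s7   s8 
   s8     s9  s10 
   s9    s11  s12 
   s10   s13  s14 
 * s11    s7   s8 
 * s12    s9  s10 
 * s13   s11  s12 
 * s14   s13  s14 
(> = start, * = accepting)

start=s0; accept=s11,s12,s13,s14; s0-0>s1; s0-1>s2; s1-0>s3; s1-1>s4; s2-0>s5; s2-1>s6; s3-0>s7; s3-1>s8; s4-0>s9; s4-1>s10; s5-0>s11; s5-1>s12; s6-0>s13; s6-1>s14; s7-0>s7; s7-1>s8; s8-0>s9; s8-1>s10; s9-0>s11; s9-1>s12; s10-0>s13; s10-1>s14; s11-0>s7; s11-1>s8; s12-0>s9; s12-1>s10; s13-0>s11; s13-1>s12; s14-0>s13; s14-1>s14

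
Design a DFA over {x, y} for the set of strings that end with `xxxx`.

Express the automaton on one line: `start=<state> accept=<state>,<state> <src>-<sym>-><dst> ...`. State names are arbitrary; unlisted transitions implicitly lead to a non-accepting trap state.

Let each state record the length of the longest suffix of the input read so far that is also a prefix of `xxxx`. B means the last symbol is `x`; C means the last 2 symbols are `xx`; D means the last 3 symbols are `xxx`; E means the last 4 symbols are `xxxx`. Accept only at E, where the string currently ends in `xxxx`.
A 5-state machine:
       x  y 
>  A   B  A 
   B   C  A 
   C   D  A 
   D   E  A 
 * E   E  A 
(> = start, * = accepting)

start=A accept=E A-x->B A-y->A B-x->C B-y->A C-x->D C-y->A D-x->E D-y->A E-x->E E-y->A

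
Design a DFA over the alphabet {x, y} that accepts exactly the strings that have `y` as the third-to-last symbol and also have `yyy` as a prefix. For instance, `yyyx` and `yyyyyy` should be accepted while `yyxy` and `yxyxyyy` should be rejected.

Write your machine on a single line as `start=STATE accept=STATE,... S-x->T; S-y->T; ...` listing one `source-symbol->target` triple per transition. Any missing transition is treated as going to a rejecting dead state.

start=S0; accept=S4,S5,S6,S7; S0-x->S1; S0-y->S2; S1-x->S1; S1-y->S1; S2-x->S1; S2-y->S3; S3-x->S1; S3-y->S4; S4-x->S5; S4-y->S4; S5-x->S6; S5-y->S7; S6-x->S8; S6-y->S9; S7-x->S10; S7-y->S11; S8-x->S8; S8-y->S9; S9-x->S10; S9-y->S11; S10-x->S6; S10-y->S7; S11-x->S5; S11-y->S4

Handle the two conditions separately and then intersect. The first has 15 states tracking the last 3 symbols read; the second has 5 states tracking whether the input so far still matches the prefix `yyy`. A product state is a pair (one from each), accepting exactly when both do. Minimizing collapses redundant product states.
A 12-state machine:
          x    y  
>  S0     S1   S2 
   S1     S1   S1 
   S2     S1   S3 
   S3     S1   S4 
 * S4     S5   S4 
 * S5     S6   S7 
 * S6     S8   S9 
 * S7    S10  S11 
   S8     S8   S9 
   S9    S10  S11 
   S10    S6   S7 
   S11    S5   S4 
(> = start, * = accepting)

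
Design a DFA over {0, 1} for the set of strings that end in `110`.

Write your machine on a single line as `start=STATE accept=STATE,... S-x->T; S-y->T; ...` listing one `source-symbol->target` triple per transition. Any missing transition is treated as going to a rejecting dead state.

start=s0; accept=s3; s0-0->s0; s0-1->s1; s1-0->s0; s1-1->s2; s2-0->s3; s2-1->s2; s3-0->s0; s3-1->s1

Let each state record the length of the longest suffix of the input read so far that is also a prefix of `110`. s1 means the last symbol is `1`; s2 means the last 2 symbols are `11`; s3 means the last 3 symbols are `110`. Accept only at s3, where the string currently ends in `110`.
A 4-state machine:
        0   1  
>  s0   s0  s1 
   s1   s0  s2 
   s2   s3  s2 
 * s3   s0  s1 
(> = start, * = accepting)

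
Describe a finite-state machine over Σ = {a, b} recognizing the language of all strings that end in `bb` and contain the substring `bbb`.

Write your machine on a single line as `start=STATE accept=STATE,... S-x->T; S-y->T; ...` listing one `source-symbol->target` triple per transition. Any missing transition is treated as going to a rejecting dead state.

start=s0; accept=s3; s0-a->s0; s0-b->s1; s1-a->s0; s1-b->s2; s2-a->s0; s2-b->s3; s3-a->s4; s3-b->s3; s4-a->s4; s4-b->s5; s5-a->s4; s5-b->s3

Run two small machines in parallel and take their product. One (3 states) tracks how much of the suffix `bb` has currently been matched; the other (4 states) tracks whether and how much of `bbb` has been seen. Each combined state is a pair, one component from each; accept when both components accept.
6 states suffice.
        a   b  
>  s0   s0  s1 
   s1   s0  s2 
   s2   s0  s3 
 * s3   s4  s3 
   s4   s4  s5 
   s5   s4  s3 
(> = start, * = accepting)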